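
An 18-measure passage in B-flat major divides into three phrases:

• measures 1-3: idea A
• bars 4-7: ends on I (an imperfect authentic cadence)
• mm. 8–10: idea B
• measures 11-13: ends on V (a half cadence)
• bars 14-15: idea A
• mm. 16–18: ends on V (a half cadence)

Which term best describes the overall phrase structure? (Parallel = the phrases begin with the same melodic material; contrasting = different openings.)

The final phrase closes with a half cadence, which is not stronger than the preceding half cadence; the 3 phrases lack an overall antecedent–consequent design and so form a phrase group.

phrase group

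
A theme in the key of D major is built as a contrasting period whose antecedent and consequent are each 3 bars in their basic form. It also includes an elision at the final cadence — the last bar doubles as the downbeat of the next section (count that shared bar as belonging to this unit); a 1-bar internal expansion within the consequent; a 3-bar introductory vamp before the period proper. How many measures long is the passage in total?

10 measures

Basic contrasting period: 3 + 3 = 6 bars.
6 (basic form) + 1 (internal expansion) + 3 (introduction) = 10.
The elision shares a bar with the next section but does not change this unit's count.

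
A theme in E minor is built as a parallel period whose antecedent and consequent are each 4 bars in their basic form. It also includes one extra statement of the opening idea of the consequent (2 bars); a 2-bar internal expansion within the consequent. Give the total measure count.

Basic parallel period: 4 + 4 = 8 bars.
8 (basic form) + 2 (extra statement) + 2 (internal expansion) = 12.

12 measures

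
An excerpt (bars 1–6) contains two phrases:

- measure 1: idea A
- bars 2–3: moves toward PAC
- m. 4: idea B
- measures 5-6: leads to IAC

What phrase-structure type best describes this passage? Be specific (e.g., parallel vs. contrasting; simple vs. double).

phrase group

The second phrase closes with an imperfect authentic cadence, which is not stronger than the first phrase's perfect authentic cadence; without a weak→strong cadential pair there is no antecedent–consequent relationship, so this is a phrase group rather than a period.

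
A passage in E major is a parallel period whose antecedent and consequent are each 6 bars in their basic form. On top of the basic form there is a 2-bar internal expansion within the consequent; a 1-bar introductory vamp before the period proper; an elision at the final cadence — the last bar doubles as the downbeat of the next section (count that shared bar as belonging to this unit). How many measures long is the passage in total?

Basic parallel period: 6 + 6 = 12 bars.
12 (basic form) + 2 (internal expansion) + 1 (introduction) = 15.
The elision shares a bar with the next section but does not change this unit's count.

15 measures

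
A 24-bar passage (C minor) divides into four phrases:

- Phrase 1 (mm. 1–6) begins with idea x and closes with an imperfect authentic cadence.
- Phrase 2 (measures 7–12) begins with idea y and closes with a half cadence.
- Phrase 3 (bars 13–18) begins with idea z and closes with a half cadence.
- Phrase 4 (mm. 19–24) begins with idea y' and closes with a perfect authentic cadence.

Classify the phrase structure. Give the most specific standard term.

Four phrases in two halves: the first half (mm. 1-12) ends with a half cadence, the second (bars 13–24) with a perfect authentic cadence — a large antecedent–consequent pair, i.e. a double period.
Phrase 3 begins with different material from phrase 1, making it contrasting.

contrasting double period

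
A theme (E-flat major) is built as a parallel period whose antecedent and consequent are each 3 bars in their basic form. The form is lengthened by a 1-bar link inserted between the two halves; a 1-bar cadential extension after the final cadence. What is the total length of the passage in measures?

Basic parallel period: 3 + 3 = 6 bars.
6 (basic form) + 1 (link) + 1 (cadential extension) = 8.

8 measures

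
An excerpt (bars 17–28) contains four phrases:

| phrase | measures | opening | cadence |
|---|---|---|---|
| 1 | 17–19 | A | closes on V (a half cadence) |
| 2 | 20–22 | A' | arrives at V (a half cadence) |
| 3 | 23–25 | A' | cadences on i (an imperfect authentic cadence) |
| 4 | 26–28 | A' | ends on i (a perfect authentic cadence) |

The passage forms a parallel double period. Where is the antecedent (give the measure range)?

In a double period the four phrases pair into a large antecedent (phrases 1–2, ending half cadence) and a large consequent (phrases 3–4, ending perfect authentic cadence). The antecedent spans measures 17–22.

measures 17–22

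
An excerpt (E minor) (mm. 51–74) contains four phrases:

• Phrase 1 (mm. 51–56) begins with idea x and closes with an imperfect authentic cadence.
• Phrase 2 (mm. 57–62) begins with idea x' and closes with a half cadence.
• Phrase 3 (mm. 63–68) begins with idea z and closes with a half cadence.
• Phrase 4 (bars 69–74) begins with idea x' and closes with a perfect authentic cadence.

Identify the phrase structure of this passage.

Four phrases in two halves: the first half (bars 51–62) ends with a half cadence, the second (mm. 63–74) with a perfect authentic cadence — a large antecedent–consequent pair, i.e. a double period.
Phrase 3 begins with different material from phrase 1, making it contrasting.

contrasting double period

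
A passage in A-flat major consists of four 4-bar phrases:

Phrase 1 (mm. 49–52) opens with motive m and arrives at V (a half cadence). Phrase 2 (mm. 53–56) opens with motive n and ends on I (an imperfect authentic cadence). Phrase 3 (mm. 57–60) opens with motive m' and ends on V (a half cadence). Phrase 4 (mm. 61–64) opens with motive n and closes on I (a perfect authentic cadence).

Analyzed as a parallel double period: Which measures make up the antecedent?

measures 49–56

In a double period the four phrases pair into a large antecedent (phrases 1–2, ending imperfect authentic cadence) and a large consequent (phrases 3–4, ending perfect authentic cadence). The antecedent spans mm. 49-56.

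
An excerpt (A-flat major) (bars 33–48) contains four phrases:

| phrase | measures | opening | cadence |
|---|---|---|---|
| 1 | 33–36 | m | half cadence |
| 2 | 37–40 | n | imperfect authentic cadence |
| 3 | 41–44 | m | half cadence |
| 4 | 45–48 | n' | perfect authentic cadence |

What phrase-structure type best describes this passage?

parallel double period

Four phrases in two halves: the first half (measures 33–40) ends with an imperfect authentic cadence, the second (measures 41-48) with a perfect authentic cadence — a large antecedent–consequent pair, i.e. a double period.
Phrase 3 begins with the same material as phrase 1, making it parallel.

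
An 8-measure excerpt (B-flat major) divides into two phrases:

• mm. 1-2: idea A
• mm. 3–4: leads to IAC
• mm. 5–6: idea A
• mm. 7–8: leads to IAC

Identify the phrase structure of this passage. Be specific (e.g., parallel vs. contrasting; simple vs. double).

repeated phrase

Both phrases have the same opening (A) and the same cadence (imperfect authentic cadence): the second is a restatement, not a consequent, so this is a repeated phrase rather than a period.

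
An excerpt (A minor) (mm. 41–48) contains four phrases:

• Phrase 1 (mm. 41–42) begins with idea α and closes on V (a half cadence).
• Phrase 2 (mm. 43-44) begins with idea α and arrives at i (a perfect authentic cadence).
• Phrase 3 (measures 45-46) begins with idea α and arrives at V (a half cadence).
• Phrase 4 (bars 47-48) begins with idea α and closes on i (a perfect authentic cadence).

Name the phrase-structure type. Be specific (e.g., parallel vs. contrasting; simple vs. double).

repeated period

The cadence pattern HC–PAC–HC–PAC is weak–strong twice, and phrases 3–4 restate phrases 1–2: a period heard twice, not a double period (which would end weakly at phrase 2).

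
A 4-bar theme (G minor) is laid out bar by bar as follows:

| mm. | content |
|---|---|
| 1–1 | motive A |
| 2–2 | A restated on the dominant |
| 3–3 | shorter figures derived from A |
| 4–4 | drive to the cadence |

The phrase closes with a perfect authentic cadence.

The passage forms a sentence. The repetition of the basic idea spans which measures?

measures 2–2

The presentation of a sentence is the basic idea (measure 1) plus its repetition (measure 2); the repetition of the basic idea is therefore m. 2.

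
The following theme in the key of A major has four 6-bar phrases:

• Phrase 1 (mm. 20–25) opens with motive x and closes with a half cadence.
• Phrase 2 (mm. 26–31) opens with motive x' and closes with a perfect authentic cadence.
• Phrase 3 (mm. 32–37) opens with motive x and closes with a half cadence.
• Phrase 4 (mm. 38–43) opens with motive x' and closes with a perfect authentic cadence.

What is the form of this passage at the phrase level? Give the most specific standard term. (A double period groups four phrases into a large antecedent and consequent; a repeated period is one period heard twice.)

repeated period

The cadence pattern HC–PAC–HC–PAC is weak–strong twice, and phrases 3–4 restate phrases 1–2: a period heard twice, not a double period (which would end weakly at phrase 2).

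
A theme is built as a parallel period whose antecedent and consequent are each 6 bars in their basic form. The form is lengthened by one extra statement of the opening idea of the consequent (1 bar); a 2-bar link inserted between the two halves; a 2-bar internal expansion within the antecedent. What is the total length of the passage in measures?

Basic parallel period: 6 + 6 = 12 bars.
12 (basic form) + 1 (extra statement) + 2 (link) + 2 (internal expansion) = 17.

17 measures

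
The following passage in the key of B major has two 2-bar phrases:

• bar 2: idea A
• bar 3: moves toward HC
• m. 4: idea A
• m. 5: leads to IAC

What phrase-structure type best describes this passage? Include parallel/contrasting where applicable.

parallel period

Phrase 1 ends with a half cadence (weaker) and phrase 2 with an imperfect authentic cadence (stronger): antecedent + consequent = a period.
The two phrases open with the same material (A / A), so the period is parallel.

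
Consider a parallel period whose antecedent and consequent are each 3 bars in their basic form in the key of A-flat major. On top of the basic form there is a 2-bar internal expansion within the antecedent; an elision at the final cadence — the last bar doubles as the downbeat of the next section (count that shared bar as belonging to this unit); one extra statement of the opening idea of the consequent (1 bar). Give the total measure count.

Basic parallel period: 3 + 3 = 6 bars.
6 (basic form) + 2 (internal expansion) + 1 (extra statement) = 9.
The elision shares a bar with the next section but does not change this unit's count.

9 measures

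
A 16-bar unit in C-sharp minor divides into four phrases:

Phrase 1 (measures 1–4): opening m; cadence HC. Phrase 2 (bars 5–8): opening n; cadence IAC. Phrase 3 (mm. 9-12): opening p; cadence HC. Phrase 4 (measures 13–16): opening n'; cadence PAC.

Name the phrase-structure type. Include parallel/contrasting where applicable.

Four phrases in two halves: the first half (mm. 1–8) ends with an imperfect authentic cadence, the second (mm. 9–16) with a perfect authentic cadence — a large antecedent–consequent pair, i.e. a double period.
Phrase 3 begins with different material from phrase 1, making it contrasting.

contrasting double period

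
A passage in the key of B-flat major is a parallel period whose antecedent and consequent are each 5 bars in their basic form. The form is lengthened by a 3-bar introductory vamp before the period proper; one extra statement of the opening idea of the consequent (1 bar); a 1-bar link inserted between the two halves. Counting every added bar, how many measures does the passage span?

Basic parallel period: 5 + 5 = 10 bars.
10 (basic form) + 3 (introduction) + 1 (extra statement) + 1 (link) = 15.

15 measures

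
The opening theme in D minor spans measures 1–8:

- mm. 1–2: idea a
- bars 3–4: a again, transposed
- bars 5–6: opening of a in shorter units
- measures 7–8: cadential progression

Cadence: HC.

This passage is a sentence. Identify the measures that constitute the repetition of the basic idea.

measures 3–4

The presentation of a sentence is the basic idea (bars 1-2) plus its repetition (measures 3–4); the repetition of the basic idea is therefore bars 3–4.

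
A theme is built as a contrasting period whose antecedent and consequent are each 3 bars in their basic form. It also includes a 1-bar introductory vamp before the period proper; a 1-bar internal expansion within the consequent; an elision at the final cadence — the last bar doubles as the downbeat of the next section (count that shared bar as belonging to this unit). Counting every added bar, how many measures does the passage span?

Basic contrasting period: 3 + 3 = 6 bars.
6 (basic form) + 1 (introduction) + 1 (internal expansion) = 8.
The elision shares a bar with the next section but does not change this unit's count.

8 measures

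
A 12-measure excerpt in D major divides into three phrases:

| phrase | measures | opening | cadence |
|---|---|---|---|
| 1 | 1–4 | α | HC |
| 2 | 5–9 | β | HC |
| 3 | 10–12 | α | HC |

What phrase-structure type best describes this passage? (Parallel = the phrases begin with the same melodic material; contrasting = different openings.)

The final phrase closes with a half cadence, which is not stronger than the preceding half cadence; the 3 phrases lack an overall antecedent–consequent design and so form a phrase group.

phrase group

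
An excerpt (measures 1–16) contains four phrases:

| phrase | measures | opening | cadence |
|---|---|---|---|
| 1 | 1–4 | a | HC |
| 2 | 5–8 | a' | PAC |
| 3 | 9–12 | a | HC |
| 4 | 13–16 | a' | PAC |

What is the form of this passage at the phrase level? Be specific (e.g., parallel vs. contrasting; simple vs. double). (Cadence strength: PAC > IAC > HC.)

The cadence pattern HC–PAC–HC–PAC is weak–strong twice, and phrases 3–4 restate phrases 1–2: a period heard twice, not a double period (which would end weakly at phrase 2).

repeated period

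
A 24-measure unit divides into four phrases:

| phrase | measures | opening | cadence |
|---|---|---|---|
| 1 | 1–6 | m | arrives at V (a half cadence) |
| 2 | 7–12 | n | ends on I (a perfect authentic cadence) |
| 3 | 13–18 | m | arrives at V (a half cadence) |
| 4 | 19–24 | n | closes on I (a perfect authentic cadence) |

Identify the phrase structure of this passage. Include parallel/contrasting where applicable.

The cadence pattern HC–PAC–HC–PAC is weak–strong twice, and phrases 3–4 restate phrases 1–2: a period heard twice, not a double period (which would end weakly at phrase 2).

repeated period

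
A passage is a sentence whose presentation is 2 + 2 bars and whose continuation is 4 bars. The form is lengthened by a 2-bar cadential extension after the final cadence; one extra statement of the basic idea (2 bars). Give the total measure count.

Basic sentence: 2 + 2 + 4 = 8 bars.
8 (basic form) + 2 (cadential extension) + 2 (extra statement) = 12.

12 measures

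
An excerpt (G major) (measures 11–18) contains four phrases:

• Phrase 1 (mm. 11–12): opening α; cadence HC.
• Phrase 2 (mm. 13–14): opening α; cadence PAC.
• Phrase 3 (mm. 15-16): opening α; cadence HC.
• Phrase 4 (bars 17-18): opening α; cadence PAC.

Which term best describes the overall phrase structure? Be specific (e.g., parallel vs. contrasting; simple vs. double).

repeated period

The cadence pattern HC–PAC–HC–PAC is weak–strong twice, and phrases 3–4 restate phrases 1–2: a period heard twice, not a double period (which would end weakly at phrase 2).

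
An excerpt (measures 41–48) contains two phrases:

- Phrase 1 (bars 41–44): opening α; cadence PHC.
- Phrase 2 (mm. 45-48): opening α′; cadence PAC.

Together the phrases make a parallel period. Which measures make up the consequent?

The phrase ending with the weaker cadence (Phrygian half cadence) is the antecedent; the one ending more conclusively (perfect authentic cadence) is the consequent. The consequent is measures 45–48.

measures 45–48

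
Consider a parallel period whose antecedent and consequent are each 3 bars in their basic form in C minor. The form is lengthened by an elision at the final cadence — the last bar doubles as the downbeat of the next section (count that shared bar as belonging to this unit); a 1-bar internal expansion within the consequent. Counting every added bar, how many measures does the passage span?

7 measures

Basic parallel period: 3 + 3 = 6 bars.
6 (basic form) + 1 (internal expansion) = 7.
The elision shares a bar with the next section but does not change this unit's count.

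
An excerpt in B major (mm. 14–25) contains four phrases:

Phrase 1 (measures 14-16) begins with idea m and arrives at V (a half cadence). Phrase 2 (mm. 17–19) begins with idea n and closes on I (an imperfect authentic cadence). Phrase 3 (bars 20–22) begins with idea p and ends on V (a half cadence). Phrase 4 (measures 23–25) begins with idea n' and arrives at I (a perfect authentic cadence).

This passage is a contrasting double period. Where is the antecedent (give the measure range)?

measures 14–19

In a double period the four phrases pair into a large antecedent (phrases 1–2, ending imperfect authentic cadence) and a large consequent (phrases 3–4, ending perfect authentic cadence). The antecedent spans mm. 14–19.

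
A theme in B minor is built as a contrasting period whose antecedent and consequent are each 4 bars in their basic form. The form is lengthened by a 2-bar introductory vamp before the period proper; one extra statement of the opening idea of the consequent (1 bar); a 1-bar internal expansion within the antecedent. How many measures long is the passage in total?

12 measures

Basic contrasting period: 4 + 4 = 8 bars.
8 (basic form) + 2 (introduction) + 1 (extra statement) + 1 (internal expansion) = 12.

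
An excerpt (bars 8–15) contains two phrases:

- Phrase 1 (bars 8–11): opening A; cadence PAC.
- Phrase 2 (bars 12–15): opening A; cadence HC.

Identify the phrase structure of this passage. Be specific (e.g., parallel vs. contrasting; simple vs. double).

phrase group

The second phrase closes with a half cadence, which is not stronger than the first phrase's perfect authentic cadence; without a weak→strong cadential pair there is no antecedent–consequent relationship, so this is a phrase group rather than a period.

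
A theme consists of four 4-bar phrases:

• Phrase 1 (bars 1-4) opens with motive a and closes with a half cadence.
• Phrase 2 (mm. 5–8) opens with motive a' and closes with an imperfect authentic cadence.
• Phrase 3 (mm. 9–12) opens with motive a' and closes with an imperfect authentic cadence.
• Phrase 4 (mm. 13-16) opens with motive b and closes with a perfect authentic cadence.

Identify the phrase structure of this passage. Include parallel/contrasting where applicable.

parallel double period

Four phrases in two halves: the first half (mm. 1–8) ends with an imperfect authentic cadence, the second (measures 9–16) with a perfect authentic cadence — a large antecedent–consequent pair, i.e. a double period.
Phrase 3 begins with the same material as phrase 1, making it parallel.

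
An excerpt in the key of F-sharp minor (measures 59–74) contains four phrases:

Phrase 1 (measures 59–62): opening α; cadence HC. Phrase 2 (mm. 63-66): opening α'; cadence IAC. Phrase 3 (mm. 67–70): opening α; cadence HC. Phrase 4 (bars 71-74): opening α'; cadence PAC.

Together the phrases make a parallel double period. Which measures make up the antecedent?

In a double period the first pair of phrases (ending imperfect authentic cadence) is the large antecedent and the second pair (ending perfect authentic cadence) is the large consequent; the antecedent is measures 59–66.

measures 59–66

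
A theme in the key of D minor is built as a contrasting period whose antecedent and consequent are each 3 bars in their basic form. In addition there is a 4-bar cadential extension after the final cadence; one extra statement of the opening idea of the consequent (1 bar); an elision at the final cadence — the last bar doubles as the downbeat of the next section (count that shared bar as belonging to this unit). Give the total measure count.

11 measures

Basic contrasting period: 3 + 3 = 6 bars.
6 (basic form) + 4 (cadential extension) + 1 (extra statement) = 11.
The elision shares a bar with the next section but does not change this unit's count.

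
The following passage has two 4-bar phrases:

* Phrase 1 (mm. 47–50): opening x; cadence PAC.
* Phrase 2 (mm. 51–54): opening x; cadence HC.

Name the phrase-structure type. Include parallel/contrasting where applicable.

phrase group

The second phrase closes with a half cadence, which is not stronger than the first phrase's perfect authentic cadence; without a weak→strong cadential pair there is no antecedent–consequent relationship, so this is a phrase group rather than a period.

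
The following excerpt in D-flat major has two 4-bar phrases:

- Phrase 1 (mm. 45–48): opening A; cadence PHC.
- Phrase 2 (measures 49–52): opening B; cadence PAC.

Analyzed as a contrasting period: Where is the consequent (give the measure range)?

The antecedent is the phrase ending with the weaker cadence (Phrygian half cadence, phrase 1) and the consequent the one ending more conclusively (perfect authentic cadence, phrase 2); the consequent is mm. 49–52.

measures 49–52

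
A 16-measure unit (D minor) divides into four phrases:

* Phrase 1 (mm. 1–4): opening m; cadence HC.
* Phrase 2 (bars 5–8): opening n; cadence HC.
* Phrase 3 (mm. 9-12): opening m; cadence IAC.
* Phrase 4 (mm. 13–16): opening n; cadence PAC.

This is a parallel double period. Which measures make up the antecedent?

In a double period the first pair of phrases (ending half cadence) is the large antecedent and the second pair (ending perfect authentic cadence) is the large consequent; the antecedent is measures 1–8.

measures 1–8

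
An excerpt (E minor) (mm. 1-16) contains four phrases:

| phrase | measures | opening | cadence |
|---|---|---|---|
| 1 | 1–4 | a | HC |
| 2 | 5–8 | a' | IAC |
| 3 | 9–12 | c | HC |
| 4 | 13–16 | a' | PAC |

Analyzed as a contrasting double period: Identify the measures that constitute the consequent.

measures 9–16

In a double period the four phrases pair into a large antecedent (phrases 1–2, ending imperfect authentic cadence) and a large consequent (phrases 3–4, ending perfect authentic cadence). The consequent spans bars 9–16.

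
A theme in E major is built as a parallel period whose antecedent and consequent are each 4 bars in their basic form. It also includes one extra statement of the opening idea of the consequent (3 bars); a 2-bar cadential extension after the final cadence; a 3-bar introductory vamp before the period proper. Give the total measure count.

Basic parallel period: 4 + 4 = 8 bars.
8 (basic form) + 3 (extra statement) + 2 (cadential extension) + 3 (introduction) = 16.

16 measures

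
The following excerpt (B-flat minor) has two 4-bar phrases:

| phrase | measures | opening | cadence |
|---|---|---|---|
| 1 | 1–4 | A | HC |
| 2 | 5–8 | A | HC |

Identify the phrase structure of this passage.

repeated phrase

Both phrases have the same opening (A) and the same cadence (half cadence): the second is a restatement, not a consequent, so this is a repeated phrase rather than a period.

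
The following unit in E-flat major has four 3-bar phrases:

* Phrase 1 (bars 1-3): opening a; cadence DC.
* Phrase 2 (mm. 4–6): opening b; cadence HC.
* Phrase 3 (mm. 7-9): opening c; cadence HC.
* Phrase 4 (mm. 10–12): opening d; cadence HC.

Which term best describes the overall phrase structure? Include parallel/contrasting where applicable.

Phrase 4 ends with a half cadence, no stronger than phrase 2's half cadence, so the four phrases do not form a double period; nor do phrases 3–4 duplicate 1–2, so it is not a repeated period. With no phrase reaching a conclusive cadence, the passage is a phrase group.

phrase group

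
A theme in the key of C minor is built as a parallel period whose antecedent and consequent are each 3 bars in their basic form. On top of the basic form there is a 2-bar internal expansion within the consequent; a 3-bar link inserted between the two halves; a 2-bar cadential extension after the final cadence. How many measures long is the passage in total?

13 measures

Basic parallel period: 3 + 3 = 6 bars.
6 (basic form) + 2 (internal expansion) + 3 (link) + 2 (cadential extension) = 13.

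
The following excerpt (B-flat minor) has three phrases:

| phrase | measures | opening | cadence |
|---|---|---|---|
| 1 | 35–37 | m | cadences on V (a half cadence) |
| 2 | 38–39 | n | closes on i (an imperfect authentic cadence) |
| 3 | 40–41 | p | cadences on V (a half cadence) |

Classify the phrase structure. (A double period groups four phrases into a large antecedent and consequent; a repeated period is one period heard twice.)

The final phrase closes with a half cadence, which is not stronger than the preceding imperfect authentic cadence; the 3 phrases lack an overall antecedent–consequent design and so form a phrase group.

phrase group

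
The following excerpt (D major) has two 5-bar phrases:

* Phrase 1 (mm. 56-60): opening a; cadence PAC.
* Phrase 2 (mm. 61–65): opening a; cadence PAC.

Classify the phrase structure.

repeated phrase

Both phrases have the same opening (a) and the same cadence (perfect authentic cadence): the second is a restatement, not a consequent, so this is a repeated phrase rather than a period.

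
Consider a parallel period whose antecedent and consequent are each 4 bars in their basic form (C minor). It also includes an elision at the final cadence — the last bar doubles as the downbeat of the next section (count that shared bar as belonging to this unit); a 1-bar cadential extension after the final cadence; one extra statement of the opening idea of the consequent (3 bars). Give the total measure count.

12 measures

Basic parallel period: 4 + 4 = 8 bars.
8 (basic form) + 1 (cadential extension) + 3 (extra statement) = 12.
The elision shares a bar with the next section but does not change this unit's count.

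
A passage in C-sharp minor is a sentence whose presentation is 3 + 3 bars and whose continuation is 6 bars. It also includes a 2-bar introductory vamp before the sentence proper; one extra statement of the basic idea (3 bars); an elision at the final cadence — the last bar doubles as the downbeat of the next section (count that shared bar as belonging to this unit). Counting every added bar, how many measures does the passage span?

17 measures

Basic sentence: 3 + 3 + 6 = 12 bars.
12 (basic form) + 2 (introduction) + 3 (extra statement) = 17.
The elision shares a bar with the next section but does not change this unit's count.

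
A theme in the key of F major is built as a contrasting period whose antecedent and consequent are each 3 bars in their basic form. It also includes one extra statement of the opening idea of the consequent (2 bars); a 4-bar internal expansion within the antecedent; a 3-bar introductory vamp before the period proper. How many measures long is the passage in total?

Basic contrasting period: 3 + 3 = 6 bars.
6 (basic form) + 2 (extra statement) + 4 (internal expansion) + 3 (introduction) = 15.

15 measures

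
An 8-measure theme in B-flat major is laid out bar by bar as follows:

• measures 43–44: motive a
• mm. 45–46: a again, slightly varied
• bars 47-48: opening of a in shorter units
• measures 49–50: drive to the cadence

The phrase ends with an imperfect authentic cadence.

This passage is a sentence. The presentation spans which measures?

The presentation of a sentence is the basic idea (mm. 43–44) plus its repetition (measures 45–46); the presentation is therefore mm. 43–46.

measures 43–46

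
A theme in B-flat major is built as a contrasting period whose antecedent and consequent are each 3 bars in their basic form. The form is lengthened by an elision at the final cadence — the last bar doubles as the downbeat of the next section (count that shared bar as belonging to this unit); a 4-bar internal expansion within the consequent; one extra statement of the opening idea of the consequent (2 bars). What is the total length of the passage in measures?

Basic contrasting period: 3 + 3 = 6 bars.
6 (basic form) + 4 (internal expansion) + 2 (extra statement) = 12.
The elision shares a bar with the next section but does not change this unit's count.

12 measures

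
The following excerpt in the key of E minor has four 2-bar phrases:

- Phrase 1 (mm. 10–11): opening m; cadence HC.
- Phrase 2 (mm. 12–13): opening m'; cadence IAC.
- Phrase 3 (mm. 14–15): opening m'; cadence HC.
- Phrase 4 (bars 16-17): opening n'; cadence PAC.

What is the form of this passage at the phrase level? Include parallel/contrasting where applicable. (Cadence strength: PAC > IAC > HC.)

Four phrases in two halves: the first half (measures 10–13) ends with an imperfect authentic cadence, the second (measures 14-17) with a perfect authentic cadence — a large antecedent–consequent pair, i.e. a double period.
Phrase 3 begins with the same material as phrase 1, making it parallel.

parallel double period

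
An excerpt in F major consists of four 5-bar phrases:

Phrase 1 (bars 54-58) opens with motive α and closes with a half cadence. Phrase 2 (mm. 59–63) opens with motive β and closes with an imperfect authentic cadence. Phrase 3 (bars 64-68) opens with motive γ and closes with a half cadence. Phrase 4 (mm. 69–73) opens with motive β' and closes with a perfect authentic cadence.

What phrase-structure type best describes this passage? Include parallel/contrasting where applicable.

contrasting double period

Four phrases in two halves: the first half (mm. 54–63) ends with an imperfect authentic cadence, the second (mm. 64-73) with a perfect authentic cadence — a large antecedent–consequent pair, i.e. a double period.
Phrase 3 begins with different material from phrase 1, making it contrasting.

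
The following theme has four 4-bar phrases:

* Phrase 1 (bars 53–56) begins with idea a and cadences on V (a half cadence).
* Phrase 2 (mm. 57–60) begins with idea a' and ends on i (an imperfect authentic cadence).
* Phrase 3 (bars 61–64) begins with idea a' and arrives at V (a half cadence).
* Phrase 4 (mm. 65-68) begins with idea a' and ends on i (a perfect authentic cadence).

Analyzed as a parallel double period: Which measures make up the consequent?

In a double period the four phrases pair into a large antecedent (phrases 1–2, ending imperfect authentic cadence) and a large consequent (phrases 3–4, ending perfect authentic cadence). The consequent spans bars 61-68.

measures 61–68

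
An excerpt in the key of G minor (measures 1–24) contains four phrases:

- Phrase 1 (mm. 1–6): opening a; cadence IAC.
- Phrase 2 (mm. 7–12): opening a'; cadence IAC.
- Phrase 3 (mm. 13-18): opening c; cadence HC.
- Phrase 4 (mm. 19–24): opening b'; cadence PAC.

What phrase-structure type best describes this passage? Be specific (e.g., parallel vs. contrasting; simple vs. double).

Four phrases in two halves: the first half (measures 1–12) ends with an imperfect authentic cadence, the second (mm. 13–24) with a perfect authentic cadence — a large antecedent–consequent pair, i.e. a double period.
Phrase 3 begins with different material from phrase 1, making it contrasting.

contrasting double period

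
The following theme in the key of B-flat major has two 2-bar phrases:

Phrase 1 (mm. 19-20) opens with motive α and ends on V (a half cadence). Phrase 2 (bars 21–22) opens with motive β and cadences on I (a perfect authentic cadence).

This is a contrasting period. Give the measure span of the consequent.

The phrase ending with the weaker cadence (half cadence) is the antecedent; the one ending more conclusively (perfect authentic cadence) is the consequent. The consequent is measures 21–22.

measures 21–22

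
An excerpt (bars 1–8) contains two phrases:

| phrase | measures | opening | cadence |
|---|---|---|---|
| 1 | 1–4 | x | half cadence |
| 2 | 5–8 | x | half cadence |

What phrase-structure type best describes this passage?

repeated phrase

Both phrases have the same opening (x) and the same cadence (half cadence): the second is a restatement, not a consequent, so this is a repeated phrase rather than a period.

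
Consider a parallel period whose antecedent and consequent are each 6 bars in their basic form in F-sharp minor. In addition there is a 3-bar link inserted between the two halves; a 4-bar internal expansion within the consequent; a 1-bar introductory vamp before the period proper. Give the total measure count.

Basic parallel period: 6 + 6 = 12 bars.
12 (basic form) + 3 (link) + 4 (internal expansion) + 1 (introduction) = 20.

20 measures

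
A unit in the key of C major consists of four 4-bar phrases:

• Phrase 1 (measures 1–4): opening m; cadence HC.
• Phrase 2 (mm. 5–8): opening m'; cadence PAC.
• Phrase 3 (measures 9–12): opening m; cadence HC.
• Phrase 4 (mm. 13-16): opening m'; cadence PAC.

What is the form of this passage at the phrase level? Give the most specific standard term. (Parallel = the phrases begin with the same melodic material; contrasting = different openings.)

repeated period

The cadence pattern HC–PAC–HC–PAC is weak–strong twice, and phrases 3–4 restate phrases 1–2: a period heard twice, not a double period (which would end weakly at phrase 2).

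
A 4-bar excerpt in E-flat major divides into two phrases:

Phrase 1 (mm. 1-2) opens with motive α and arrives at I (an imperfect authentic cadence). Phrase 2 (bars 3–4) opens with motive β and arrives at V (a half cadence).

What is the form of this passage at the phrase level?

The second phrase closes with a half cadence, which is not stronger than the first phrase's imperfect authentic cadence; without a weak→strong cadential pair there is no antecedent–consequent relationship, so this is a phrase group rather than a period.

phrase group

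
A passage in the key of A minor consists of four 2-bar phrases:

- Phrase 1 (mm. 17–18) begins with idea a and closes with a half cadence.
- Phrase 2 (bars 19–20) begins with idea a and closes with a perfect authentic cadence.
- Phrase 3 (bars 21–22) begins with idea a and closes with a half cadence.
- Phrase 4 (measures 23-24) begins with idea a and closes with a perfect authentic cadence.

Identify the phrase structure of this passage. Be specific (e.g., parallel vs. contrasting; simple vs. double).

repeated period

The cadence pattern HC–PAC–HC–PAC is weak–strong twice, and phrases 3–4 restate phrases 1–2: a period heard twice, not a double period (which would end weakly at phrase 2).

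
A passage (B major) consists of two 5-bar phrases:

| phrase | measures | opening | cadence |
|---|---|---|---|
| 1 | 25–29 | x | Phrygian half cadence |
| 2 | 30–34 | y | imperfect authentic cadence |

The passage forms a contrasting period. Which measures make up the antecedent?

The phrase ending with the weaker cadence (Phrygian half cadence) is the antecedent; the one ending more conclusively (imperfect authentic cadence) is the consequent. The antecedent is measures 25–29.

measures 25–29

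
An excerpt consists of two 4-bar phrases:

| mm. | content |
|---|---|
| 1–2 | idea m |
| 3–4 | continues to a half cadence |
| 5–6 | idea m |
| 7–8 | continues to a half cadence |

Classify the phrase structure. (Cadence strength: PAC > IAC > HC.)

Both phrases have the same opening (m) and the same cadence (half cadence): the second is a restatement, not a consequent, so this is a repeated phrase rather than a period.

repeated phrase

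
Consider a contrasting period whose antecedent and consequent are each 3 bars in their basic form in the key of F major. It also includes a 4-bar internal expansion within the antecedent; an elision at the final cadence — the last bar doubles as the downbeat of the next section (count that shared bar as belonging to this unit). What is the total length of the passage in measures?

10 measures

Basic contrasting period: 3 + 3 = 6 bars.
6 (basic form) + 4 (internal expansion) = 10.
The elision shares a bar with the next section but does not change this unit's count.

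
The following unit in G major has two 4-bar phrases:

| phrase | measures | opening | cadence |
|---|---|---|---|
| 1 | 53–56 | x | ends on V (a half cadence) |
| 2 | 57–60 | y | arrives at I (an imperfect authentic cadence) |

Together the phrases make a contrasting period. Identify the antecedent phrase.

phrase 1

The phrase ending with the weaker cadence (half cadence) is the antecedent; the one ending more conclusively (imperfect authentic cadence) is the consequent. The antecedent is phrase 1.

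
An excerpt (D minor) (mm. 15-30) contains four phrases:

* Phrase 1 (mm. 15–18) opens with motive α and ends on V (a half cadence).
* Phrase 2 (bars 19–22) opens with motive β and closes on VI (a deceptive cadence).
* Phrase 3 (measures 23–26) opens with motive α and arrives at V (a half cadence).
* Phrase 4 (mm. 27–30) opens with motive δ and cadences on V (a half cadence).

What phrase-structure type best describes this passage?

phrase group

Phrase 4 ends with a half cadence, no stronger than phrase 2's deceptive cadence, so the four phrases do not form a double period; nor do phrases 3–4 duplicate 1–2, so it is not a repeated period. With no phrase reaching a conclusive cadence, the passage is a phrase group.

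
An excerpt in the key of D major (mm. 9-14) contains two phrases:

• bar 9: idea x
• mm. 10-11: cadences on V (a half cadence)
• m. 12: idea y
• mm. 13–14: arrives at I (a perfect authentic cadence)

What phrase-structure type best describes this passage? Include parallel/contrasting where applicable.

contrasting period

Phrase 1 ends with a half cadence (weaker) and phrase 2 with a perfect authentic cadence (stronger): antecedent + consequent = a period.
The two phrases open with different material (x / y), so the period is contrasting.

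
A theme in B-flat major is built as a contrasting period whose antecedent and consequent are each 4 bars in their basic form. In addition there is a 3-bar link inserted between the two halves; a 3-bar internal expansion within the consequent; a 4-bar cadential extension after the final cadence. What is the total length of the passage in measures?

18 measures

Basic contrasting period: 4 + 4 = 8 bars.
8 (basic form) + 3 (link) + 3 (internal expansion) + 4 (cadential extension) = 18.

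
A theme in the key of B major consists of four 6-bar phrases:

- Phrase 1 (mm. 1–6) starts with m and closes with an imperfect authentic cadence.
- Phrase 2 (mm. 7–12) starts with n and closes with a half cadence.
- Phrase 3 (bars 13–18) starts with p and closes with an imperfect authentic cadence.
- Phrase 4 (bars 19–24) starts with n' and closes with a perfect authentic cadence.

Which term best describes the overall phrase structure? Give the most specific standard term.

Four phrases in two halves: the first half (mm. 1–12) ends with a half cadence, the second (bars 13–24) with a perfect authentic cadence — a large antecedent–consequent pair, i.e. a double period.
Phrase 3 begins with different material from phrase 1, making it contrasting.

contrasting double period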